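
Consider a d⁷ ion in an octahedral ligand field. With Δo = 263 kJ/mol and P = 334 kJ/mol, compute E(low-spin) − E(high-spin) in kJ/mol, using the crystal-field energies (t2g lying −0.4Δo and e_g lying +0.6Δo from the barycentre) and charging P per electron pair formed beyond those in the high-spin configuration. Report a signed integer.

71

High-spin d⁷ fills as t2g^5 e_g^2 with CFSE 5(−0.4) + 2(+0.6) = -0.8Δo = -210 kJ/mol.
For low-spin the configuration is t2g^6 e_g^1: orbital energy -1.8 × 263 = -473 kJ/mol, and 1 additional pair relative to high-spin adds 334 kJ/mol, giving -139 kJ/mol.
E(LS) − E(HS) = -139 − (-210) = 71 kJ/mol.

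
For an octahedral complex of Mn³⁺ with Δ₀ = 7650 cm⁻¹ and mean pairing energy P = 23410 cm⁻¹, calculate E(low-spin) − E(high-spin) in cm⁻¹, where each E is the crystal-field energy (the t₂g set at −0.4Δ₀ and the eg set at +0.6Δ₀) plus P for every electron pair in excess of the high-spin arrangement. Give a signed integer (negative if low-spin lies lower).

Mn sits in group 7; removing 3 electrons leaves Mn³⁺ with 7 − 3 = 4 d electrons.
High-spin d⁴ fills as t₂g³ eg¹ with CFSE 3(−0.4) + 1(+0.6) = -0.6Δ₀ = -4590 cm⁻¹.
Low-spin: t₂g⁴ eg⁰, orbital CFSE = -1.6Δ₀ = -12240 cm⁻¹; plus 1 excess pair × P = +23410 cm⁻¹; total 11170 cm⁻¹.
Thus E(LS) − E(HS) = 15760 cm⁻¹.

15760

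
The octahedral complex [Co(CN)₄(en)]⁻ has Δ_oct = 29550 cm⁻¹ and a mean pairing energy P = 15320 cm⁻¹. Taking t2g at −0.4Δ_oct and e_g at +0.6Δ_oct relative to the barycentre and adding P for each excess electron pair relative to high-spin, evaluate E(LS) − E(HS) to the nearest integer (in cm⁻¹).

-28460

Ligand charges: 4×(-1) from CN⁻ and 1×(+0) from en sum to -4; with overall charge -1, Co is +3.
Co³⁺: group 9, so d-count = 9 − 3 = 6.
In the high-spin limit (t2g^4 e_g^2) the orbital term is -0.4Δ_oct = -11820 cm⁻¹, with no excess pairing.
Low-spin t2g^6 e_g^0 gives -2.4Δ_oct = -70920 cm⁻¹, but forming 2 extra pairs costs 2P = 30640 cm⁻¹, so E(LS) = -70920 + 30640 = -40280 cm⁻¹.
Thus E(LS) − E(HS) = -28460 cm⁻¹.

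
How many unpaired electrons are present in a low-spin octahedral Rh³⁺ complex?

0

Group 9 minus oxidation state +3 gives a d⁶ configuration for Rh³⁺.
Configuration: t₂g⁶ eg⁰, giving 0 unpaired electrons.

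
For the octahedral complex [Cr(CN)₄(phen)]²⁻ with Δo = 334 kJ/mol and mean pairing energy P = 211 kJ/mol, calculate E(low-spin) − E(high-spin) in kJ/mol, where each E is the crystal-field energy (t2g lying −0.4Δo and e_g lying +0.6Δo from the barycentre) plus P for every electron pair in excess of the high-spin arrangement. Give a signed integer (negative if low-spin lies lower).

-123

Ligand charges: 4×(-1) from CN⁻ and 1×(+0) from phen sum to -4; with overall charge -2, Cr is +2.
Cr sits in group 6; removing 2 electrons leaves Cr²⁺ with 6 − 2 = 4 d electrons.
High-spin d⁴ fills as t2g^3 e_g^1 with CFSE 3(−0.4) + 1(+0.6) = -0.6Δo = -200 kJ/mol.
Low-spin: t2g^4 e_g^0, orbital CFSE = -1.6Δo = -534 kJ/mol; plus 1 excess pair × P = +211 kJ/mol; total -323 kJ/mol.
Thus E(LS) − E(HS) = -123 kJ/mol.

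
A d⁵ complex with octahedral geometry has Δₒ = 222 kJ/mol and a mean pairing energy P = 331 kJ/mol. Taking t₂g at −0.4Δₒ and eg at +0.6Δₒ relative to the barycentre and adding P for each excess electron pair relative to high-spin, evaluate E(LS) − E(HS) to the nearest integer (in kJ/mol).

In the high-spin limit (t₂g³ eg²) the orbital term is 0.0Δₒ = 0 kJ/mol, with no excess pairing.
For low-spin the configuration is t₂g⁵ eg⁰: orbital energy -2.0 × 222 = -444 kJ/mol, and 2 additional pairs relative to high-spin add 662 kJ/mol, giving 218 kJ/mol.
E(LS) − E(HS) = 218 − (0) = 218 kJ/mol.

218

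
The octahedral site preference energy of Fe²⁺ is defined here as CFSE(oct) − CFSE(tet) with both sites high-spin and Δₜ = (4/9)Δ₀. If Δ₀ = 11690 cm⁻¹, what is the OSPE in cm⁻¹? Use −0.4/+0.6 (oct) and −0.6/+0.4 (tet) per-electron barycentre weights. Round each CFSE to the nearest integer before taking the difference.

Fe sits in group 8; removing 2 electrons leaves Fe²⁺ with 8 − 2 = 6 d electrons.
Octahedral (high-spin): t₂g⁴ eg², CFSE = 4(−0.4) + 2(+0.6) = -0.4Δ₀ = -0.4 × 11690 = -4676 cm⁻¹.
Tetrahedral: e³ t₂³, CFSE = 3(−0.6) + 3(+0.4) = -0.6Δₜ = -0.6 × (4/9) × 11690 = -3117 cm⁻¹.
OSPE = -4676 − (-3117) = -1559 cm⁻¹.

-1559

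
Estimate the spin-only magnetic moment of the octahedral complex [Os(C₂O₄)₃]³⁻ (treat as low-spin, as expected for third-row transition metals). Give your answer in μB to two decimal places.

1.73 μB

Each C₂O₄²⁻ contributes -2; 3 × (-2) = -6. With overall charge -3, Os is in the +3 oxidation state.
Group 8 minus oxidation state +3 gives a d⁵ configuration for Os³⁺.
Configuration: t₂g⁵ eg⁰ → 1 unpaired electron.
μ(spin-only) = √[1(1+2)] = √3 ≈ 1.73 μB.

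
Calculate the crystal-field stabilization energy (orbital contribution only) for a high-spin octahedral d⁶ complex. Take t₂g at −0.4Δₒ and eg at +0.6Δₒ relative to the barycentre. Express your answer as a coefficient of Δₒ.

-0.4 Δₒ

Configuration: t₂g⁴ eg².
CFSE = 4(-0.4Δₒ) + 2(0.6Δₒ) = -1.6Δₒ + 1.2Δₒ = -0.4Δₒ.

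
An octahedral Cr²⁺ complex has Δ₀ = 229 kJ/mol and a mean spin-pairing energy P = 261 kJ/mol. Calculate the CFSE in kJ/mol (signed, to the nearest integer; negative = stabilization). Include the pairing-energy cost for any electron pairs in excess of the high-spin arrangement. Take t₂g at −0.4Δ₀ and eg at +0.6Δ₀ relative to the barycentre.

Group 6 minus oxidation state +2 gives a d⁴ configuration for Cr²⁺.
With Δ₀ < P the complex is high-spin.
Configuration: t₂g³ eg¹.
Orbital CFSE = -0.6Δ₀ = -0.6 × 229 = -137 kJ/mol.
High-spin has no excess pairs, so no pairing correction applies.

-137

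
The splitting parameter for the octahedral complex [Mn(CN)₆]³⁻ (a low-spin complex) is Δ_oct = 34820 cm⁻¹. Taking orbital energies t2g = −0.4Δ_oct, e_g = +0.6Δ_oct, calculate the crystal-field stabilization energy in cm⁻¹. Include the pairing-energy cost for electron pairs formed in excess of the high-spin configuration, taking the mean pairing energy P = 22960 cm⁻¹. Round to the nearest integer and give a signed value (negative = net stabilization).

-32752

Each CN⁻ contributes -1; 6 × (-1) = -6. With overall charge -3, Mn is in the +3 oxidation state.
Mn sits in group 7; removing 3 electrons leaves Mn³⁺ with 7 − 3 = 4 d electrons.
The d⁴ electrons fill as t2g^4 e_g^0.
Orbital CFSE = 4(-0.4) + 0(0.6) = -1.6Δ_oct = -1.6 × 34820 = -55712 cm⁻¹.
Relative to high-spin t2g^3 e_g^1 (0 paired), the low-spin configuration has 1 additional pair, contributing +1 × 22960 = +22960 cm⁻¹.
Net CFSE = -55712 + 22960 = -32752 cm⁻¹.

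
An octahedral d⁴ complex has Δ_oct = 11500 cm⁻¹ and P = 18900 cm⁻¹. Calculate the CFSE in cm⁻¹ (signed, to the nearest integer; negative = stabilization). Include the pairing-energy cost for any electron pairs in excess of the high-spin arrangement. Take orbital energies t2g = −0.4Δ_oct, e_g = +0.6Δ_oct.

Here Δ_oct < P (11500 < 18900), so the high-spin state is favoured.
Filling d⁴ accordingly: t2g^3 e_g^1.
Orbital CFSE = -0.6Δ_oct = -0.6 × 11500 = -6900 cm⁻¹.
High-spin has no excess pairs, so no pairing correction applies.

-6900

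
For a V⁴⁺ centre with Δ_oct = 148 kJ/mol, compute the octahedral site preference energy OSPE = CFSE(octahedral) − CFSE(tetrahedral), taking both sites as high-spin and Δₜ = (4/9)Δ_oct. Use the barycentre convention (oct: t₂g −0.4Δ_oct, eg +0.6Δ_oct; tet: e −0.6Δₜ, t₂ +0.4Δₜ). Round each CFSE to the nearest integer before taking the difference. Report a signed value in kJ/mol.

V sits in group 5; removing 4 electrons leaves V⁴⁺ with 5 − 4 = 1 d electrons.
In an octahedral site d¹ (HS) is t₂g¹ eg⁰, giving CFSE(oct) = -0.4Δ_oct = -59 kJ/mol.
In a tetrahedral site the filling is e¹ t₂⁰: CFSE(tet) = -0.6Δₜ = -0.6 × (4/9)(148) = -39 kJ/mol.
OSPE = -59 − (-39) = -20 kJ/mol.

-20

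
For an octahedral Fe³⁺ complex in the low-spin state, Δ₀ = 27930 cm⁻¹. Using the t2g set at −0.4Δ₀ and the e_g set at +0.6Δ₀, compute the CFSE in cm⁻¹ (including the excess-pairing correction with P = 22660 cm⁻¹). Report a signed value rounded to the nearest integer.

Fe³⁺: group 8, so d-count = 8 − 3 = 5.
The d⁵ electrons fill as t2g^5 e_g^0.
CFSE(orbital) = 5×(-0.4Δ₀) + 0×(0.6Δ₀) = -2.0Δ₀; with Δ₀ = 27930 cm⁻¹ that is -55860 cm⁻¹.
Pairing penalty: 2 pairs vs 0 in the high-spin reference → 2 extra × P = 45320 cm⁻¹.
Net CFSE = -55860 + 45320 = -10540 cm⁻¹.

-10540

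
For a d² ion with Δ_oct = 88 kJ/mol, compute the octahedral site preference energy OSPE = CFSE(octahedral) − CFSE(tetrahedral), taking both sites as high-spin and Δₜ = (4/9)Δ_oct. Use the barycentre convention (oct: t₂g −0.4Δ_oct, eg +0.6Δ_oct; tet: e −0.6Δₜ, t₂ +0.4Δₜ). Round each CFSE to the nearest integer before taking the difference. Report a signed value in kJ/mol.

-23

In an octahedral site d² (HS) is t₂g² eg⁰, giving CFSE(oct) = -0.8Δ_oct = -70 kJ/mol.
Tetrahedral: e² t₂⁰, CFSE = 2(−0.6) + 0(+0.4) = -1.2Δₜ = -1.2 × (4/9) × 88 = -47 kJ/mol.
OSPE = -70 − (-47) = -23 kJ/mol.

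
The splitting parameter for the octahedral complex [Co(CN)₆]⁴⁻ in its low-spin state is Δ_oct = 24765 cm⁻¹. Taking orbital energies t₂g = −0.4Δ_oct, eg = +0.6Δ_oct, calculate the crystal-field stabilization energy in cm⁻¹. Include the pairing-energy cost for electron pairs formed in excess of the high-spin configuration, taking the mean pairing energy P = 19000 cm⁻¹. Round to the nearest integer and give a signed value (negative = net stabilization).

-25577

Each CN⁻ contributes -1; 6 × (-1) = -6. With overall charge -4, Co is in the +2 oxidation state.
Group 9 minus oxidation state +2 gives a d⁷ configuration for Co²⁺.
Configuration: t₂g⁶ eg¹.
The orbital stabilization is -1.8Δ_oct = -1.8 × 24765 = -44577 cm⁻¹.
High-spin d⁷ would be t₂g⁵ eg² with 2 pairs; low-spin has 3, so 1 excess pair costs +1P = +19000 cm⁻¹.
Overall CFSE = -44577 + 19000 = -25577 cm⁻¹.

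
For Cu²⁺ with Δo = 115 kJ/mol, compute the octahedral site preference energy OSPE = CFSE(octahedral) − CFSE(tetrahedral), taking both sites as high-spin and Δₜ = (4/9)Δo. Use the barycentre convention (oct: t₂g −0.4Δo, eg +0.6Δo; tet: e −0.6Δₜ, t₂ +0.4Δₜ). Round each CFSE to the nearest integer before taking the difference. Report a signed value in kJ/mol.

-49

Cu sits in group 11; removing 2 electrons leaves Cu²⁺ with 11 − 2 = 9 d electrons.
Octahedral high-spin t2g^6 e_g^3: CFSE = -0.6 × 115 = -69 kJ/mol.
Tetrahedral: e^4 t2^5, CFSE = 4(−0.6) + 5(+0.4) = -0.4Δₜ = -0.4 × (4/9) × 115 = -20 kJ/mol.
OSPE = -69 − (-20) = -49 kJ/mol.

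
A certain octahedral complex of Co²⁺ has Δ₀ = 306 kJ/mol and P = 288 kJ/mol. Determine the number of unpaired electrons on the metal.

Co is in group 9, so Co²⁺ is d⁷ (9 − 2 = 7).
Δ₀ > P, so pairing is preferred: the ground state is low-spin.
Configuration: t2g^6 e_g^1.
Unpaired electrons: 1.

1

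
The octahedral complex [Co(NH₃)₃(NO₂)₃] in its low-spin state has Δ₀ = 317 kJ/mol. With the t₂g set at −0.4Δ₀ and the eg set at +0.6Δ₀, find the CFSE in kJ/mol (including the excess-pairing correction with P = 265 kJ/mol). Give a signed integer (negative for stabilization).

-231

Ligand charges: 3×(+0) from NH₃ and 3×(-1) from NO₂⁻ sum to -3; with overall charge +0, Co is +3.
Co³⁺: group 9, so d-count = 9 − 3 = 6.
Electron filling gives t₂g⁶ eg⁰.
Orbital CFSE = 6(-0.4) + 0(0.6) = -2.4Δ₀ = -2.4 × 317 = -761 kJ/mol.
Pairing penalty: 3 pairs vs 1 in the high-spin reference → 2 extra × P = 530 kJ/mol.
Net CFSE = -761 + 530 = -231 kJ/mol.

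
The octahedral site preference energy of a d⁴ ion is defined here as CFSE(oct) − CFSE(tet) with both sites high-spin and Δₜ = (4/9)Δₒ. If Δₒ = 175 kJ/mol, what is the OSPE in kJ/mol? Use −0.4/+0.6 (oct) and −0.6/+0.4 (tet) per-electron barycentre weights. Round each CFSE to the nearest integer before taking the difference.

-74

Octahedral high-spin t₂g³ eg¹: CFSE = -0.6 × 175 = -105 kJ/mol.
In a tetrahedral site the filling is e² t₂²: CFSE(tet) = -0.4Δₜ = -0.4 × (4/9)(175) = -31 kJ/mol.
OSPE = CFSE(oct) − CFSE(tet) = -105 − (-31) = -74 kJ/mol.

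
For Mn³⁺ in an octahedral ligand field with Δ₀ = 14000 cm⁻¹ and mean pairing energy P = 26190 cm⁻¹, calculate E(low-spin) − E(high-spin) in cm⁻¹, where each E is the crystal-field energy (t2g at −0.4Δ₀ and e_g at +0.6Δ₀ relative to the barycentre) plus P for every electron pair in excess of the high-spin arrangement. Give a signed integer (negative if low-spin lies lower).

12190

Mn is in group 7, so Mn³⁺ is d⁴ (7 − 3 = 4).
In the high-spin limit (t2g^3 e_g^1) the orbital term is -0.6Δ₀ = -8400 cm⁻¹, with no excess pairing.
For low-spin the configuration is t2g^4 e_g^0: orbital energy -1.6 × 14000 = -22400 cm⁻¹, and 1 additional pair relative to high-spin adds 26190 cm⁻¹, giving 3790 cm⁻¹.
Thus E(LS) − E(HS) = 12190 cm⁻¹.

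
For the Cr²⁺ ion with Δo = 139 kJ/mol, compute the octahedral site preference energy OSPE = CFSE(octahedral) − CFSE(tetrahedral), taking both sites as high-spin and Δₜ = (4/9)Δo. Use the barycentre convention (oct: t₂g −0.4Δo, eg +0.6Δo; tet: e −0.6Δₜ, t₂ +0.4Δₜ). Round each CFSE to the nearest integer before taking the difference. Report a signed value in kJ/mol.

Group 6 minus oxidation state +2 gives a d⁴ configuration for Cr²⁺.
Octahedral (high-spin): t₂g³ eg¹, CFSE = 3(−0.4) + 1(+0.6) = -0.6Δo = -0.6 × 139 = -83 kJ/mol.
In a tetrahedral site the filling is e² t₂²: CFSE(tet) = -0.4Δₜ = -0.4 × (4/9)(139) = -25 kJ/mol.
Subtracting, OSPE = -83 − (-25) = -58 kJ/mol.

-58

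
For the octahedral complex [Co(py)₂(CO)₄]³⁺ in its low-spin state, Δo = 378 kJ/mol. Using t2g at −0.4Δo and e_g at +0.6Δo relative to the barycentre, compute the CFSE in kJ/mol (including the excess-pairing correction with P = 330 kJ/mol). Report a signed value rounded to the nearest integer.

-247

Ligand charges: 2×(+0) from py and 4×(+0) from CO sum to +0; with overall charge +3, Co is +3.
Group 9 minus oxidation state +3 gives a d⁶ configuration for Co³⁺.
The d⁶ electrons fill as t2g^6 e_g^0.
The orbital stabilization is -2.4Δo = -2.4 × 378 = -907 kJ/mol.
High-spin d⁶ would be t2g^4 e_g^2 with 1 pair; low-spin has 3, so 2 excess pairs cost +2P = +660 kJ/mol.
Overall CFSE = -907 + 660 = -247 kJ/mol.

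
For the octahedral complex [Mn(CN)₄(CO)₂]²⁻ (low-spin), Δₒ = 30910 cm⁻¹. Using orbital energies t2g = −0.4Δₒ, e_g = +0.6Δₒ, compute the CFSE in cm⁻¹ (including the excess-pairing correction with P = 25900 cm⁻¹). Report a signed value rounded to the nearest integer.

Ligand charges: 4×(-1) from CN⁻ and 2×(+0) from CO sum to -4; with overall charge -2, Mn is +2.
Group 7 minus oxidation state +2 gives a d⁵ configuration for Mn²⁺.
The d⁵ electrons fill as t2g^5 e_g^0.
CFSE(orbital) = 5×(-0.4Δₒ) + 0×(0.6Δₒ) = -2.0Δₒ; with Δₒ = 30910 cm⁻¹ that is -61820 cm⁻¹.
High-spin d⁵ would be t2g^3 e_g^2 with 0 pairs; low-spin has 2, so 2 excess pairs cost +2P = +51800 cm⁻¹.
Combining: -61820 + 51800 = -10020 cm⁻¹.

-10020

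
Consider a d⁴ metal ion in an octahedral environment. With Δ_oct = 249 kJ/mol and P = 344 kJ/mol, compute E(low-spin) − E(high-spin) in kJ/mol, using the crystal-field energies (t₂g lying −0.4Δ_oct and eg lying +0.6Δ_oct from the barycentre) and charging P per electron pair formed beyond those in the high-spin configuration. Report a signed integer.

High-spin: t₂g³ eg¹, CFSE = -0.6Δ_oct = -149 kJ/mol.
For low-spin the configuration is t₂g⁴ eg⁰: orbital energy -1.6 × 249 = -398 kJ/mol, and 1 additional pair relative to high-spin adds 344 kJ/mol, giving -54 kJ/mol.
E(LS) − E(HS) = -54 − (-149) = 95 kJ/mol.

95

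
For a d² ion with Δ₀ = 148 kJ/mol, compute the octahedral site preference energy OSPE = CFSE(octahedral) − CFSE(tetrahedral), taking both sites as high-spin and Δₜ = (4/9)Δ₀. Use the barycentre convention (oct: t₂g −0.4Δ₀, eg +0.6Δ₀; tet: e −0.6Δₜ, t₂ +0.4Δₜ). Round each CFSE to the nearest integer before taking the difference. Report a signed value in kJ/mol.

In an octahedral site d² (HS) is t₂g² eg⁰, giving CFSE(oct) = -0.8Δ₀ = -118 kJ/mol.
Tetrahedral: e² t₂⁰, CFSE = 2(−0.6) + 0(+0.4) = -1.2Δₜ = -1.2 × (4/9) × 148 = -79 kJ/mol.
Subtracting, OSPE = -118 − (-79) = -39 kJ/mol.

-39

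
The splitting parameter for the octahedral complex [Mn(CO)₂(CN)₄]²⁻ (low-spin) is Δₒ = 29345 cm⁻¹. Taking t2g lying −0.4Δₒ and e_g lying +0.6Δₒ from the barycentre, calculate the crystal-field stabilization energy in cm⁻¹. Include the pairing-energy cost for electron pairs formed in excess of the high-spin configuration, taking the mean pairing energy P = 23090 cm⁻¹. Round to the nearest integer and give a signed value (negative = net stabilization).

Ligand charges: 2×(+0) from CO and 4×(-1) from CN⁻ sum to -4; with overall charge -2, Mn is +2.
Group 7 minus oxidation state +2 gives a d⁵ configuration for Mn²⁺.
The d⁵ electrons fill as t2g^5 e_g^0.
The orbital stabilization is -2.0Δₒ = -2.0 × 29345 = -58690 cm⁻¹.
High-spin d⁵ would be t2g^3 e_g^2 with 0 pairs; low-spin has 2, so 2 excess pairs cost +2P = +46180 cm⁻¹.
Overall CFSE = -58690 + 46180 = -12510 cm⁻¹.

-12510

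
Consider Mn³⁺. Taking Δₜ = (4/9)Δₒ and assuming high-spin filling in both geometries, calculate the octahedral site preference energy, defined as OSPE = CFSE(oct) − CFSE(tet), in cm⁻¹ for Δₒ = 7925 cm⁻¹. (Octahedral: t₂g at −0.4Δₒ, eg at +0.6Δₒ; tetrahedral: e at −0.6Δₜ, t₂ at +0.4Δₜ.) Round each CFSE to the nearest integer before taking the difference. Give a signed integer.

-3346

Mn sits in group 7; removing 3 electrons leaves Mn³⁺ with 7 − 3 = 4 d electrons.
Octahedral (high-spin): t2g^3 e_g^1, CFSE = 3(−0.4) + 1(+0.6) = -0.6Δₒ = -0.6 × 7925 = -4755 cm⁻¹.
Tetrahedral: e^2 t2^2, CFSE = 2(−0.6) + 2(+0.4) = -0.4Δₜ = -0.4 × (4/9) × 7925 = -1409 cm⁻¹.
Subtracting, OSPE = -4755 − (-1409) = -3346 cm⁻¹.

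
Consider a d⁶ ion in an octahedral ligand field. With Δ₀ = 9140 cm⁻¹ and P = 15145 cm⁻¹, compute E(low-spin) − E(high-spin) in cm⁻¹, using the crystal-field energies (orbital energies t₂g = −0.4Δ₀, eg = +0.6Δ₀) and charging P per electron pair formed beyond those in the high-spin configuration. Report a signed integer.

12010

High-spin: t₂g⁴ eg², CFSE = -0.4Δ₀ = -3656 cm⁻¹.
Low-spin: t₂g⁶ eg⁰, orbital CFSE = -2.4Δ₀ = -21936 cm⁻¹; plus 2 excess pairs × P = +30290 cm⁻¹; total 8354 cm⁻¹.
E(LS) − E(HS) = 8354 − (-3656) = 12010 cm⁻¹.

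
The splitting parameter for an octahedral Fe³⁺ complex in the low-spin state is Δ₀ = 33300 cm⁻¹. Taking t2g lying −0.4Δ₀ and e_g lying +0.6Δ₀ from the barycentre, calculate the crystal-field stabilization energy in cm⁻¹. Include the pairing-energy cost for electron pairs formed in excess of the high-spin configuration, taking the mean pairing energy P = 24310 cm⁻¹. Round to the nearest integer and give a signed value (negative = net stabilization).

Group 8 minus oxidation state +3 gives a d⁵ configuration for Fe³⁺.
The d⁵ electrons fill as t2g^5 e_g^0.
CFSE(orbital) = 5×(-0.4Δ₀) + 0×(0.6Δ₀) = -2.0Δ₀; with Δ₀ = 33300 cm⁻¹ that is -66600 cm⁻¹.
Relative to high-spin t2g^3 e_g^2 (0 paired), the low-spin configuration has 2 additional pairs, contributing +2 × 24310 = +48620 cm⁻¹.
Combining: -66600 + 48620 = -17980 cm⁻¹.

-17980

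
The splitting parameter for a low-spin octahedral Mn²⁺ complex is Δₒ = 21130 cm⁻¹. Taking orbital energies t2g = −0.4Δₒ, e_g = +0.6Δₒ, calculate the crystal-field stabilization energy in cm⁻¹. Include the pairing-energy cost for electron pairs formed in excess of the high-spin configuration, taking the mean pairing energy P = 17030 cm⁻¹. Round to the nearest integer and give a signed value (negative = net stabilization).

Mn²⁺: group 7, so d-count = 7 − 2 = 5.
Electron filling gives t2g^5 e_g^0.
Orbital CFSE = 5(-0.4) + 0(0.6) = -2.0Δₒ = -2.0 × 21130 = -42260 cm⁻¹.
Relative to high-spin t2g^3 e_g^2 (0 paired), the low-spin configuration has 2 additional pairs, contributing +2 × 17030 = +34060 cm⁻¹.
Combining: -42260 + 34060 = -8200 cm⁻¹.

-8200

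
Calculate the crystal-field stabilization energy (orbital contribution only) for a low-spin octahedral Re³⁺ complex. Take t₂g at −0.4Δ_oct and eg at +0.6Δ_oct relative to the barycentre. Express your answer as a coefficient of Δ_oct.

-1.6 Δ_oct

Group 7 minus oxidation state +3 gives a d⁴ configuration for Re³⁺.
Configuration: t₂g⁴ eg⁰.
CFSE = 4(-0.4Δ_oct) + 0(0.6Δ_oct) = -1.6Δ_oct + 0.0Δ_oct = -1.6Δ_oct.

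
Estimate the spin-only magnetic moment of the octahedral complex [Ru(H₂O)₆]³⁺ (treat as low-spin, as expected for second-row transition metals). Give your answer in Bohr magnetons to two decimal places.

H₂O is neutral, so the +3 overall charge sits on Ru: oxidation state +3.
Group 8 minus oxidation state +3 gives a d⁵ configuration for Ru³⁺.
Configuration: t2g^5 e_g^0 → 1 unpaired electron.
μ(spin-only) = √[1(1+2)] = √3 ≈ 1.73 Bohr magnetons.

1.73 Bohr magnetons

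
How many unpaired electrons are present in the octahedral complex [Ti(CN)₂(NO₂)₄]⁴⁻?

Ligand charges: 2×(-1) from CN⁻ and 4×(-1) from NO₂⁻ sum to -6; with overall charge -4, Ti is +2.
Group 4 minus oxidation state +2 gives a d² configuration for Ti²⁺.
Configuration: t2g^2 e_g^0, giving 2 unpaired electrons.

2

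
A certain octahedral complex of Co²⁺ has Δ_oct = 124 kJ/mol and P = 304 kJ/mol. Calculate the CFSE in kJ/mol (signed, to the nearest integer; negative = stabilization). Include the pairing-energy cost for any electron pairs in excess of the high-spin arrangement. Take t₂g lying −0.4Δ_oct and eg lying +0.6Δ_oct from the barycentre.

Co²⁺: group 9, so d-count = 9 − 2 = 7.
With Δ_oct < P the complex is high-spin.
Configuration: t₂g⁵ eg².
Orbital CFSE = -0.8Δ_oct = -0.8 × 124 = -99 kJ/mol.
High-spin has no excess pairs, so no pairing correction applies.

-99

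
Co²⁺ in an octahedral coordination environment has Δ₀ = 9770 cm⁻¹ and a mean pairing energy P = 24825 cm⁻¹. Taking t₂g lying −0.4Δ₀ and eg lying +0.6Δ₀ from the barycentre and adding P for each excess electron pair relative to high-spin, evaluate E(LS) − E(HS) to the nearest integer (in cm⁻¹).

15055

Co sits in group 9; removing 2 electrons leaves Co²⁺ with 9 − 2 = 7 d electrons.
In the high-spin limit (t₂g⁵ eg²) the orbital term is -0.8Δ₀ = -7816 cm⁻¹, with no excess pairing.
Low-spin: t₂g⁶ eg¹, orbital CFSE = -1.8Δ₀ = -17586 cm⁻¹; plus 1 excess pair × P = +24825 cm⁻¹; total 7239 cm⁻¹.
The difference is 7239 − (-7816) = 15055 cm⁻¹, so high-spin lies lower.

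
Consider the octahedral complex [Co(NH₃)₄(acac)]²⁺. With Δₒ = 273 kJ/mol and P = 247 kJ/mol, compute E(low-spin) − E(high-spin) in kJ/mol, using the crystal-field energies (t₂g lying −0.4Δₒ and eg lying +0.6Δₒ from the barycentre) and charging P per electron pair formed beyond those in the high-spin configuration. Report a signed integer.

Ligand charges: 4×(+0) from NH₃ and 1×(-1) from acac⁻ sum to -1; with overall charge +2, Co is +3.
Co³⁺: group 9, so d-count = 9 − 3 = 6.
High-spin d⁶ fills as t₂g⁴ eg² with CFSE 4(−0.4) + 2(+0.6) = -0.4Δₒ = -109 kJ/mol.
Low-spin: t₂g⁶ eg⁰, orbital CFSE = -2.4Δₒ = -655 kJ/mol; plus 2 excess pairs × P = +494 kJ/mol; total -161 kJ/mol.
Thus E(LS) − E(HS) = -52 kJ/mol.

-52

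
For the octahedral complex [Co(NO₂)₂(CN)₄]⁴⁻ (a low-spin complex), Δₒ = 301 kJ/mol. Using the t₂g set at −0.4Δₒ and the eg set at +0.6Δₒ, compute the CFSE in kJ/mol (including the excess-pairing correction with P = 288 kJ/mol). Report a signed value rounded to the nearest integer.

-254

Ligand charges: 2×(-1) from NO₂⁻ and 4×(-1) from CN⁻ sum to -6; with overall charge -4, Co is +2.
Co sits in group 9; removing 2 electrons leaves Co²⁺ with 9 − 2 = 7 d electrons.
Electron filling gives t₂g⁶ eg¹.
The orbital stabilization is -1.8Δₒ = -1.8 × 301 = -542 kJ/mol.
High-spin d⁷ would be t₂g⁵ eg² with 2 pairs; low-spin has 3, so 1 excess pair costs +1P = +288 kJ/mol.
Net CFSE = -542 + 288 = -254 kJ/mol.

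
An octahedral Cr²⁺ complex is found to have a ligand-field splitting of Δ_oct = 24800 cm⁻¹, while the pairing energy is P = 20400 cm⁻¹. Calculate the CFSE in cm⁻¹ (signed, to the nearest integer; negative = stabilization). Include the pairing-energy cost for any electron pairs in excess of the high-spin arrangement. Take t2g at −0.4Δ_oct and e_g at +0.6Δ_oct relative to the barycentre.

Cr²⁺: group 6, so d-count = 6 − 2 = 4.
Since Δ_oct = 24800 cm⁻¹ > P = 20400 cm⁻¹, the complex adopts the low-spin configuration.
Configuration: t2g^4 e_g^0.
Orbital CFSE = -1.6Δ_oct = -1.6 × 24800 = -39680 cm⁻¹.
Excess pairs vs high-spin: 1 − 0 = 1; pairing cost = +20400 cm⁻¹.
Net CFSE = -39680 + 20400 = -19280 cm⁻¹.

-19280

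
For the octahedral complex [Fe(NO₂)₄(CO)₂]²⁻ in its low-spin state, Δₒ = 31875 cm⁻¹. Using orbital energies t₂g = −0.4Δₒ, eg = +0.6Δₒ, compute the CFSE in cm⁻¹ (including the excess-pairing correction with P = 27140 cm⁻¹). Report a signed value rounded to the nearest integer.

Ligand charges: 4×(-1) from NO₂⁻ and 2×(+0) from CO sum to -4; with overall charge -2, Fe is +2.
Fe²⁺: group 8, so d-count = 8 − 2 = 6.
Electron filling gives t₂g⁶ eg⁰.
The orbital stabilization is -2.4Δₒ = -2.4 × 31875 = -76500 cm⁻¹.
Relative to high-spin t₂g⁴ eg² (1 paired), the low-spin configuration has 2 additional pairs, contributing +2 × 27140 = +54280 cm⁻¹.
Net CFSE = -76500 + 54280 = -22220 cm⁻¹.

-22220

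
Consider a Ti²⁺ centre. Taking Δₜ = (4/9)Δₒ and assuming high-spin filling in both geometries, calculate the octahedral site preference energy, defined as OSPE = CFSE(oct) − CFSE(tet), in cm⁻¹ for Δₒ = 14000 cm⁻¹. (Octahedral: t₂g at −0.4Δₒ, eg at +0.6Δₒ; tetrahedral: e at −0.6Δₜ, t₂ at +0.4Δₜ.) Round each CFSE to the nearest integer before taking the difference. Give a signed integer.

Ti is in group 4, so Ti²⁺ is d² (4 − 2 = 2).
In an octahedral site d² (HS) is t₂g² eg⁰, giving CFSE(oct) = -0.8Δₒ = -11200 cm⁻¹.
Tetrahedral e² t₂⁰ gives -1.2Δₜ = -1.2 × (4/9) × 14000 = -7467 cm⁻¹.
Subtracting, OSPE = -11200 − (-7467) = -3733 cm⁻¹.

-3733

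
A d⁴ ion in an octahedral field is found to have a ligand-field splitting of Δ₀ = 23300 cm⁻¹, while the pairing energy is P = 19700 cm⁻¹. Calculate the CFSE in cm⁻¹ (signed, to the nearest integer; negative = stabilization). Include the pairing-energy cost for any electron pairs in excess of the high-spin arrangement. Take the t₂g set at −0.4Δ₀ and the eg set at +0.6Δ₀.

-17580

Δ₀ > P, so pairing is preferred: the ground state is low-spin.
Configuration: t₂g⁴ eg⁰.
Orbital CFSE = -1.6Δ₀ = -1.6 × 23300 = -37280 cm⁻¹.
Excess pairs vs high-spin: 1 − 0 = 1; pairing cost = +19700 cm⁻¹.
Net CFSE = -37280 + 19700 = -17580 cm⁻¹.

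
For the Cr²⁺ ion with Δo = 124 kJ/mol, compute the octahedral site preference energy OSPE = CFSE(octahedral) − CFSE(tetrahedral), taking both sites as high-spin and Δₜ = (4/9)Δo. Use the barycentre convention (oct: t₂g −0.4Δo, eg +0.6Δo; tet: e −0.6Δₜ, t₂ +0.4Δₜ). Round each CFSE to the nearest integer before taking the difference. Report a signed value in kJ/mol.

Cr²⁺: group 6, so d-count = 6 − 2 = 4.
In an octahedral site d⁴ (HS) is t₂g³ eg¹, giving CFSE(oct) = -0.6Δo = -74 kJ/mol.
In a tetrahedral site the filling is e² t₂²: CFSE(tet) = -0.4Δₜ = -0.4 × (4/9)(124) = -22 kJ/mol.
OSPE = CFSE(oct) − CFSE(tet) = -74 − (-22) = -52 kJ/mol.

-52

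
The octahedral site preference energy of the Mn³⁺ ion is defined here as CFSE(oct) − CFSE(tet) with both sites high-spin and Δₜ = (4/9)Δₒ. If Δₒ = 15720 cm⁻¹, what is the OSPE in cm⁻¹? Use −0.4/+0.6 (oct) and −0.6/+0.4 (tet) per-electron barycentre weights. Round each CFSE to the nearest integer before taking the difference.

-6637

Group 7 minus oxidation state +3 gives a d⁴ configuration for Mn³⁺.
Octahedral (high-spin): t2g^3 e_g^1, CFSE = 3(−0.4) + 1(+0.6) = -0.6Δₒ = -0.6 × 15720 = -9432 cm⁻¹.
Tetrahedral e^2 t2^2 gives -0.4Δₜ = -0.4 × (4/9) × 15720 = -2795 cm⁻¹.
OSPE = -9432 − (-2795) = -6637 cm⁻¹.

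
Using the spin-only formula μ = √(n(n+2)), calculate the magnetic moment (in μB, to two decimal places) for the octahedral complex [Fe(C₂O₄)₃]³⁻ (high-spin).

Each C₂O₄²⁻ contributes -2; 3 × (-2) = -6. With overall charge -3, Fe is in the +3 oxidation state.
Fe sits in group 8; removing 3 electrons leaves Fe³⁺ with 8 − 3 = 5 d electrons.
Configuration: t₂g³ eg² → 5 unpaired electrons.
μ(spin-only) = √[5(5+2)] = √35 ≈ 5.92 μB.

5.92 μB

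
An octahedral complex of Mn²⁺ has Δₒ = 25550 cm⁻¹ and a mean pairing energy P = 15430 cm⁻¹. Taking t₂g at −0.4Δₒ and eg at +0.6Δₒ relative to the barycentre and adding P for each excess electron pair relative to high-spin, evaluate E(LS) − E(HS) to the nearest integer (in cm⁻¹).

-20240

Mn sits in group 7; removing 2 electrons leaves Mn²⁺ with 7 − 2 = 5 d electrons.
High-spin: t₂g³ eg², CFSE = 0.0Δₒ = 0 cm⁻¹.
For low-spin the configuration is t₂g⁵ eg⁰: orbital energy -2.0 × 25550 = -51100 cm⁻¹, and 2 additional pairs relative to high-spin add 30860 cm⁻¹, giving -20240 cm⁻¹.
E(LS) − E(HS) = -20240 − (0) = -20240 cm⁻¹.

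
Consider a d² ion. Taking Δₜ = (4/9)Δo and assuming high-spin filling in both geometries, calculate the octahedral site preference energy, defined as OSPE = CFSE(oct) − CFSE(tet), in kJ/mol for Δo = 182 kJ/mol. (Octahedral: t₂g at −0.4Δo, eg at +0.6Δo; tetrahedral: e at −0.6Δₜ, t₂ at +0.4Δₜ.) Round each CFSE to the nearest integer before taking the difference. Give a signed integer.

In an octahedral site d² (HS) is t2g^2 e_g^0, giving CFSE(oct) = -0.8Δo = -146 kJ/mol.
Tetrahedral: e^2 t2^0, CFSE = 2(−0.6) + 0(+0.4) = -1.2Δₜ = -1.2 × (4/9) × 182 = -97 kJ/mol.
OSPE = CFSE(oct) − CFSE(tet) = -146 − (-97) = -49 kJ/mol.

-49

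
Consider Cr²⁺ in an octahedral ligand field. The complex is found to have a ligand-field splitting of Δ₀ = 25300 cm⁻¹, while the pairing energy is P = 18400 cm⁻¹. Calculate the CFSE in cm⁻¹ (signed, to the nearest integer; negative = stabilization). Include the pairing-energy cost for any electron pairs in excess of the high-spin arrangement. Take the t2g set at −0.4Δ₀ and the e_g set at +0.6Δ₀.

-22080

Cr sits in group 6; removing 2 electrons leaves Cr²⁺ with 6 − 2 = 4 d electrons.
Δ₀ > P, so pairing is preferred: the ground state is low-spin.
That gives t2g^4 e_g^0.
Orbital CFSE = -1.6Δ₀ = -1.6 × 25300 = -40480 cm⁻¹.
Excess pairs vs high-spin: 1 − 0 = 1; pairing cost = +18400 cm⁻¹.
Net CFSE = -40480 + 18400 = -22080 cm⁻¹.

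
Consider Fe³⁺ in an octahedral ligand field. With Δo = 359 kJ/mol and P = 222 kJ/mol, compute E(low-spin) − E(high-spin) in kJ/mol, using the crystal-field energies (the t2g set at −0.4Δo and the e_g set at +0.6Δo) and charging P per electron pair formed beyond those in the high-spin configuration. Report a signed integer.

-274

Fe sits in group 8; removing 3 electrons leaves Fe³⁺ with 8 − 3 = 5 d electrons.
In the high-spin limit (t2g^3 e_g^2) the orbital term is 0.0Δo = 0 kJ/mol, with no excess pairing.
Low-spin: t2g^5 e_g^0, orbital CFSE = -2.0Δo = -718 kJ/mol; plus 2 excess pairs × P = +444 kJ/mol; total -274 kJ/mol.
Thus E(LS) − E(HS) = -274 kJ/mol.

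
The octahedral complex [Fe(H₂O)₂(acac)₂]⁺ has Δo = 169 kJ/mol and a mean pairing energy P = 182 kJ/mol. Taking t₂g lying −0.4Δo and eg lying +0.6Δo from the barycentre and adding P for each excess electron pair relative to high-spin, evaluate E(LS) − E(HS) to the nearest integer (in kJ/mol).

Ligand charges: 2×(+0) from H₂O and 2×(-1) from acac⁻ sum to -2; with overall charge +1, Fe is +3.
Group 8 minus oxidation state +3 gives a d⁵ configuration for Fe³⁺.
High-spin d⁵ fills as t₂g³ eg² with CFSE 3(−0.4) + 2(+0.6) = 0.0Δo = 0 kJ/mol.
Low-spin t₂g⁵ eg⁰ gives -2.0Δo = -338 kJ/mol, but forming 2 extra pairs costs 2P = 364 kJ/mol, so E(LS) = -338 + 364 = 26 kJ/mol.
The difference is 26 − (0) = 26 kJ/mol, so high-spin lies lower.

26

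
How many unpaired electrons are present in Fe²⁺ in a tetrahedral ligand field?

4

Fe sits in group 8; removing 2 electrons leaves Fe²⁺ with 8 − 2 = 6 d electrons.
Tetrahedral splitting is small, so the complex is high-spin.
Configuration: e^3 t2^3, giving 4 unpaired electrons.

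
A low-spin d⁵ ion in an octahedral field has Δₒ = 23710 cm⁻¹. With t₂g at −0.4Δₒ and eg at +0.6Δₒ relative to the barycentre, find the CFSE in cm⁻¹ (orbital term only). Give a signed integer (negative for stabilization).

-47420

Electron filling gives t₂g⁵ eg⁰.
CFSE(orbital) = 5×(-0.4Δₒ) + 0×(0.6Δₒ) = -2.0Δₒ; with Δₒ = 23710 cm⁻¹ that is -47420 cm⁻¹.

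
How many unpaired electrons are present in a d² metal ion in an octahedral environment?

Configuration: t₂g² eg⁰, giving 2 unpaired electrons.

2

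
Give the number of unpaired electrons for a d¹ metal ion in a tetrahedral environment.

1

Tetrahedral splitting is small, so the complex is high-spin.
Configuration: e^1 t2^0, giving 1 unpaired electron.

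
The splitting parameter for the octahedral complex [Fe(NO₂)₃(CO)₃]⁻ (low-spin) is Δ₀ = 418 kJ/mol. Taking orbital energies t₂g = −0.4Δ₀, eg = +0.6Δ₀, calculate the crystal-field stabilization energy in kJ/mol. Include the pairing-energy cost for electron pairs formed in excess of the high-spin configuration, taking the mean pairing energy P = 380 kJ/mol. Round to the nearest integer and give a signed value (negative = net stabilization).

Ligand charges: 3×(-1) from NO₂⁻ and 3×(+0) from CO sum to -3; with overall charge -1, Fe is +2.
Fe²⁺: group 8, so d-count = 8 − 2 = 6.
The d⁶ electrons fill as t₂g⁶ eg⁰.
CFSE(orbital) = 6×(-0.4Δ₀) + 0×(0.6Δ₀) = -2.4Δ₀; with Δ₀ = 418 kJ/mol that is -1003 kJ/mol.
Relative to high-spin t₂g⁴ eg² (1 paired), the low-spin configuration has 2 additional pairs, contributing +2 × 380 = +760 kJ/mol.
Net CFSE = -1003 + 760 = -243 kJ/mol.

-243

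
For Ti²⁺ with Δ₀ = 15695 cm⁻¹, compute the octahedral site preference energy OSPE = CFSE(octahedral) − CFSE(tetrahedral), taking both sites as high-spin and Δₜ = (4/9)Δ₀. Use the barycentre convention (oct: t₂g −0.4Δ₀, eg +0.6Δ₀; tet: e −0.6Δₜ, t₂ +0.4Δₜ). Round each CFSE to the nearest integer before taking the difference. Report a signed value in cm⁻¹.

-4185

Ti sits in group 4; removing 2 electrons leaves Ti²⁺ with 4 − 2 = 2 d electrons.
Octahedral high-spin t₂g² eg⁰: CFSE = -0.8 × 15695 = -12556 cm⁻¹.
Tetrahedral e² t₂⁰ gives -1.2Δₜ = -1.2 × (4/9) × 15695 = -8371 cm⁻¹.
Subtracting, OSPE = -12556 − (-8371) = -4185 cm⁻¹.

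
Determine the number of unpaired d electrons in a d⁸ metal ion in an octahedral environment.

For octahedral d⁸ the high- and low-spin configurations coincide.
Configuration: t2g^6 e_g^2, giving 2 unpaired electrons.

2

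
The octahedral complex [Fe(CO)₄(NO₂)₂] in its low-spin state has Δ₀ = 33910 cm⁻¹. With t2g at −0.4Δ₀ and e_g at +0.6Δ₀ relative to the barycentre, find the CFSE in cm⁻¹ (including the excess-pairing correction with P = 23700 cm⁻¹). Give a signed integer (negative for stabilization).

Ligand charges: 4×(+0) from CO and 2×(-1) from NO₂⁻ sum to -2; with overall charge +0, Fe is +2.
Fe²⁺: group 8, so d-count = 8 − 2 = 6.
Electron filling gives t2g^6 e_g^0.
Orbital CFSE = 6(-0.4) + 0(0.6) = -2.4Δ₀ = -2.4 × 33910 = -81384 cm⁻¹.
Relative to high-spin t2g^4 e_g^2 (1 paired), the low-spin configuration has 2 additional pairs, contributing +2 × 23700 = +47400 cm⁻¹.
Combining: -81384 + 47400 = -33984 cm⁻¹.

-33984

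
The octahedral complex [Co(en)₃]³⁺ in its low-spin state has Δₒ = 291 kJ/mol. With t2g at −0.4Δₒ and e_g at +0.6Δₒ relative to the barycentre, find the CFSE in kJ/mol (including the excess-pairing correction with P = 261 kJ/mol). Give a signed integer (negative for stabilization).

-176

en is neutral, so the +3 overall charge sits on Co: oxidation state +3.
Group 9 minus oxidation state +3 gives a d⁶ configuration for Co³⁺.
The d⁶ electrons fill as t2g^6 e_g^0.
CFSE(orbital) = 6×(-0.4Δₒ) + 0×(0.6Δₒ) = -2.4Δₒ; with Δₒ = 291 kJ/mol that is -698 kJ/mol.
Relative to high-spin t2g^4 e_g^2 (1 paired), the low-spin configuration has 2 additional pairs, contributing +2 × 261 = +522 kJ/mol.
Combining: -698 + 522 = -176 kJ/mol.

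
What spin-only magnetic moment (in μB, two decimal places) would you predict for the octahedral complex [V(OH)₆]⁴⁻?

3.87 μB

Each OH⁻ contributes -1; 6 × (-1) = -6. With overall charge -4, V is in the +2 oxidation state.
V is in group 5, so V²⁺ is d³ (5 − 2 = 3).
Configuration: t₂g³ eg⁰ → 3 unpaired electrons.
μ(spin-only) = √[3(3+2)] = √15 ≈ 3.87 μB.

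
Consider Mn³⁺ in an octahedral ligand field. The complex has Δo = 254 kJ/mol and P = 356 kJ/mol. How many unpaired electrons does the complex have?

Mn is in group 7, so Mn³⁺ is d⁴ (7 − 3 = 4).
Here Δo < P (254 < 356), so the high-spin state is favoured.
That gives t₂g³ eg¹.
Unpaired electrons: 4.

4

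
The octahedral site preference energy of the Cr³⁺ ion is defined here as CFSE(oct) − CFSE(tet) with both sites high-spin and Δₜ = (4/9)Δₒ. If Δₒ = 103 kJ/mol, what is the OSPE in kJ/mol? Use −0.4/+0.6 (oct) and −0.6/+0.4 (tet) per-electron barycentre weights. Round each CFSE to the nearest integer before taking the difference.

Cr is in group 6, so Cr³⁺ is d³ (6 − 3 = 3).
In an octahedral site d³ (HS) is t₂g³ eg⁰, giving CFSE(oct) = -1.2Δₒ = -124 kJ/mol.
Tetrahedral: e² t₂¹, CFSE = 2(−0.6) + 1(+0.4) = -0.8Δₜ = -0.8 × (4/9) × 103 = -37 kJ/mol.
Subtracting, OSPE = -124 − (-37) = -87 kJ/mol.

-87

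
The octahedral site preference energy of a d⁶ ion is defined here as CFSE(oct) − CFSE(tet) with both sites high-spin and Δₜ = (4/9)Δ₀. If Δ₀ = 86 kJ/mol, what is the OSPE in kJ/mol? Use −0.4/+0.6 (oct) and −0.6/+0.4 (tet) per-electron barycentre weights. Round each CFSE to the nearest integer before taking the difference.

-11

In an octahedral site d⁶ (HS) is t2g^4 e_g^2, giving CFSE(oct) = -0.4Δ₀ = -34 kJ/mol.
In a tetrahedral site the filling is e^3 t2^3: CFSE(tet) = -0.6Δₜ = -0.6 × (4/9)(86) = -23 kJ/mol.
OSPE = CFSE(oct) − CFSE(tet) = -34 − (-23) = -11 kJ/mol.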